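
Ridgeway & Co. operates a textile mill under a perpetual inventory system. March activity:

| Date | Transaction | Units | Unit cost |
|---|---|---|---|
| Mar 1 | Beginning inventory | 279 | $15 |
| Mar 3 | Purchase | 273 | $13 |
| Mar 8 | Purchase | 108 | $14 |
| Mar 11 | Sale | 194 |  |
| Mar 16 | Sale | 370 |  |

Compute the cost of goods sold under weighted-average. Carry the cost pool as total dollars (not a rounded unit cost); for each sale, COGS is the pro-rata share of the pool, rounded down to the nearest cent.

COGS = $7,901.12

After Mar 1: 279 on hand, pool $4,185.00 (≈ $15.0000 each)
After Mar 3: 552 on hand, pool $7,734.00 (≈ $14.0109 each)
After Mar 8: 660 on hand, pool $9,246.00 (≈ $14.0091 each)
Mar 11, sell 194: 194/660 × $9,246.00 → $2,717.76
Mar 16, sell 370: 370/466 × $6,528.24 → $5,183.36
Total COGS = $2,717.76 + $5,183.36 = $7,901.12
Ending inventory (cost pool remaining) = $1,344.88
Check: goods available $9,246.00 = COGS $7,901.12 + ending $1,344.88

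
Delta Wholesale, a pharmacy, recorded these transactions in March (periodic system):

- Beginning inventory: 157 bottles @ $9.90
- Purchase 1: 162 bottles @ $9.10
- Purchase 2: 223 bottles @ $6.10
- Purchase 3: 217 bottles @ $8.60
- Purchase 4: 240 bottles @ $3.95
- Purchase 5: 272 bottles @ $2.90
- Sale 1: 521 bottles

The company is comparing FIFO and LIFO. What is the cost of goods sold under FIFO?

FIFO COGS: 157 @ $9.90 + 162 @ $9.10 + 202 @ $6.10 = $4,260.70
LIFO COGS: 272 @ $2.90 + 240 @ $3.95 + 9 @ $8.60 = $1,814.20

COGS = $4,260.70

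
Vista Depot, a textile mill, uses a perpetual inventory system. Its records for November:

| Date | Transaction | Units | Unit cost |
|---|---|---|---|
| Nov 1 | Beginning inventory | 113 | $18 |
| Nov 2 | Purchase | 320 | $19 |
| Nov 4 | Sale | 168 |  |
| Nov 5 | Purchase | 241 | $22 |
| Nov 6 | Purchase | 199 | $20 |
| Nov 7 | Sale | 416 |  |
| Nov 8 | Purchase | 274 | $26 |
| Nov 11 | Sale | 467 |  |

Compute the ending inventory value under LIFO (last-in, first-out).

Nov 4, 168 sold [LIFO — newest first]: 168 @ $19 = $3,192
Nov 7, 416 sold [LIFO — newest first]: 199 @ $20 + 217 @ $22 = $8,754
Nov 11, 467 sold [LIFO — newest first]: 274 @ $26 + 24 @ $22 + 152 @ $19 + 17 @ $18 = $10,846
Total COGS = $3,192 + $8,754 + $10,846 = $22,792
Ending inventory: 96 @ $18 = $1,728

Ending inventory = $1,728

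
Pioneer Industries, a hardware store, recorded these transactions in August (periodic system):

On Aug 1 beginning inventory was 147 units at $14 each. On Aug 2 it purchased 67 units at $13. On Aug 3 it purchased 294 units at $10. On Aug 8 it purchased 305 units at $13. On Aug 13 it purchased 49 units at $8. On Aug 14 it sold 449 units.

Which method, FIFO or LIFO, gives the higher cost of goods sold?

LIFO

FIFO COGS: 147 @ $14 + 67 @ $13 + 235 @ $10 = $5,279
LIFO COGS: 49 @ $8 + 305 @ $13 + 95 @ $10 = $5,307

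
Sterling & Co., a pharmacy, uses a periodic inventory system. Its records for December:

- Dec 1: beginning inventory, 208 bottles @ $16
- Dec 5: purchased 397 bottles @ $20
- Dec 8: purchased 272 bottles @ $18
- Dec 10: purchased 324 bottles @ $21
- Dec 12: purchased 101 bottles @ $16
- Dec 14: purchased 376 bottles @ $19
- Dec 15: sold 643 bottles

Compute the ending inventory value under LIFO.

Ending inventory = $19,482

Dec 15, 643 sold [LIFO — newest first]: 376 @ $19 + 101 @ $16 + 166 @ $21 = $12,246
Ending inventory: 208 @ $16 + 397 @ $20 + 272 @ $18 + 158 @ $21 = $19,482
Check: goods available $31,728 = COGS $12,246 + ending $19,482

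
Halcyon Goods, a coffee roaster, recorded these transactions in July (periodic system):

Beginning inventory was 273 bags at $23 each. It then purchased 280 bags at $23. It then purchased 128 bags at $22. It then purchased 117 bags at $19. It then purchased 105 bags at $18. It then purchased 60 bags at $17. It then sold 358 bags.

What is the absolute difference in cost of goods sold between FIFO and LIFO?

$1,429

FIFO COGS: 273 @ $23 + 85 @ $23 = $8,234
LIFO COGS: 60 @ $17 + 105 @ $18 + 117 @ $19 + 76 @ $22 = $6,805
Difference = |$8,234 − $6,805| = $1,429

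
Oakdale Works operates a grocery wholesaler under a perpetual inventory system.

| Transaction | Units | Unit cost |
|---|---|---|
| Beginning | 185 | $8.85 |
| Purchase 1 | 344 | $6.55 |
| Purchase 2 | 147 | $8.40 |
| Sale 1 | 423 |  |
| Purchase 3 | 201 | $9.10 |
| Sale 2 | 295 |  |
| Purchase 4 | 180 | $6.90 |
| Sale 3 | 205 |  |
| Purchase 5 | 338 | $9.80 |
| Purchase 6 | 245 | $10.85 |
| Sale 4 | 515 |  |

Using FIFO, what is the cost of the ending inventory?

Ending inventory = $2,191.70

Sale 1 (423) [FIFO — oldest first]: 185 @ $8.85 + 238 @ $6.55 = $3,196.15
Sale 2 (295) [FIFO — oldest first]: 106 @ $6.55 + 147 @ $8.40 + 42 @ $9.10 = $2,311.30
Sale 3 (205) [FIFO — oldest first]: 159 @ $9.10 + 46 @ $6.90 = $1,764.30
Sale 4 (515) [FIFO — oldest first]: 134 @ $6.90 + 338 @ $9.80 + 43 @ $10.85 = $4,703.55
Total COGS = $3,196.15 + $2,311.30 + $1,764.30 + $4,703.55 = $11,975.30
Ending inventory: 202 @ $10.85 = $2,191.70
Check: goods available $14,167.00 = COGS $11,975.30 + ending $2,191.70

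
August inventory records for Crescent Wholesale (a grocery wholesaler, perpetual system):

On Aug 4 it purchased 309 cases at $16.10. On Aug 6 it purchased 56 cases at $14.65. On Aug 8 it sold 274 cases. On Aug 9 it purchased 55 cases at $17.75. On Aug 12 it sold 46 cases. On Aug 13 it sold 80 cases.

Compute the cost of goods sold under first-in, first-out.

COGS = $6,416.55

Aug 8, 274 sold [FIFO — oldest first]: 274 @ $16.10 = $4,411.40
Aug 12, 46 sold [FIFO — oldest first]: 35 @ $16.10 + 11 @ $14.65 = $724.65
Aug 13, 80 sold [FIFO — oldest first]: 45 @ $14.65 + 35 @ $17.75 = $1,280.50
Total COGS = $4,411.40 + $724.65 + $1,280.50 = $6,416.55
Ending inventory: 20 @ $17.75 = $355.00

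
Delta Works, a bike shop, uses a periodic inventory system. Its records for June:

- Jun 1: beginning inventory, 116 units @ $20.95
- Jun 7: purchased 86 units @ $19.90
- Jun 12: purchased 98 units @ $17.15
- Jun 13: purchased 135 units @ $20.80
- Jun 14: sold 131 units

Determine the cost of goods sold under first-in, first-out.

Jun 14, 131 sold [FIFO — oldest first]: 116 @ $20.95 + 15 @ $19.90 = $2,728.70
Ending inventory: 71 @ $19.90 + 98 @ $17.15 + 135 @ $20.80 = $5,901.60

COGS = $2,728.70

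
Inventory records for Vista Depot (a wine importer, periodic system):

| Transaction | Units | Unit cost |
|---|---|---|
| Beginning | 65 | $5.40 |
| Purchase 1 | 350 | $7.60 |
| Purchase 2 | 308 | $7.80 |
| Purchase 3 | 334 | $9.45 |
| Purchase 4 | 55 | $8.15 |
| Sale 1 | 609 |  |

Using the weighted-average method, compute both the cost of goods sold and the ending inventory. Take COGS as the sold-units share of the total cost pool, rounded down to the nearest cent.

COGS = $4,938.78; ending inventory = $4,079.17

Sale 1, sell 609: 609/1112 × $9,017.95 → $4,938.78
Ending inventory (cost pool remaining) = $4,079.17
Check: goods available $9,017.95 = COGS $4,938.78 + ending $4,079.17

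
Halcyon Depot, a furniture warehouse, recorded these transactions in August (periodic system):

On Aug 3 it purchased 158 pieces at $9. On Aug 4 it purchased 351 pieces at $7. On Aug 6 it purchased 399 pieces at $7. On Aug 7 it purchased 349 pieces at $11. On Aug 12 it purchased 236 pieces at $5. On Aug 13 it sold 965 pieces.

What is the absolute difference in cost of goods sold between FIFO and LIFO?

FIFO COGS: 158 @ $9 + 351 @ $7 + 399 @ $7 + 57 @ $11 = $7,299
LIFO COGS: 236 @ $5 + 349 @ $11 + 380 @ $7 = $7,679
Difference = |$7,299 − $7,679| = $380

$380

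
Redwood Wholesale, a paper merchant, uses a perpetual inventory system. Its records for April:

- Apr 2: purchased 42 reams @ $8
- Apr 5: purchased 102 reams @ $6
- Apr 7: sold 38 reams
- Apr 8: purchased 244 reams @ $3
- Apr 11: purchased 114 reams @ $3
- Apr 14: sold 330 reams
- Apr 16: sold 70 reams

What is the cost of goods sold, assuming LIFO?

Apr 7, 38 sold [LIFO — newest first]: 38 @ $6 = $228
Apr 14, 330 sold [LIFO — newest first]: 114 @ $3 + 216 @ $3 = $990
Apr 16, 70 sold [LIFO — newest first]: 28 @ $3 + 42 @ $6 = $336
Total COGS = $228 + $990 + $336 = $1,554
Ending inventory: 42 @ $8 + 22 @ $6 = $468
Check: goods available $2,022 = COGS $1,554 + ending $468

COGS = $1,554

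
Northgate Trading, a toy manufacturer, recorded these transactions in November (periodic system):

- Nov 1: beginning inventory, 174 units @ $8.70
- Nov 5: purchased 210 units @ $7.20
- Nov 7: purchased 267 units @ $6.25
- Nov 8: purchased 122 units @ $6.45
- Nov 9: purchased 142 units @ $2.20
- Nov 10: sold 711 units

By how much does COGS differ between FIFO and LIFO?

FIFO COGS: 174 @ $8.70 + 210 @ $7.20 + 267 @ $6.25 + 60 @ $6.45 = $5,081.55
LIFO COGS: 142 @ $2.20 + 122 @ $6.45 + 267 @ $6.25 + 180 @ $7.20 = $4,064.05
Difference = |$5,081.55 − $4,064.05| = $1,017.50

$1,017.50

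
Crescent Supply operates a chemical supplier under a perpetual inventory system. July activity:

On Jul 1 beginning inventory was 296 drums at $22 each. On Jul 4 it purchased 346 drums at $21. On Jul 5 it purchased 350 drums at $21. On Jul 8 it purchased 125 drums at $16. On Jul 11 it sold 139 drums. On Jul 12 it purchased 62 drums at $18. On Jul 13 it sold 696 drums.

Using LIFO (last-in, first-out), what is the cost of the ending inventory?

Ending inventory = $7,520

Jul 11, 139 sold [LIFO — newest first]: 125 @ $16 + 14 @ $21 = $2,294
Jul 13, 696 sold [LIFO — newest first]: 62 @ $18 + 336 @ $21 + 298 @ $21 = $14,430
Total COGS = $2,294 + $14,430 = $16,724
Ending inventory: 296 @ $22 + 48 @ $21 = $7,520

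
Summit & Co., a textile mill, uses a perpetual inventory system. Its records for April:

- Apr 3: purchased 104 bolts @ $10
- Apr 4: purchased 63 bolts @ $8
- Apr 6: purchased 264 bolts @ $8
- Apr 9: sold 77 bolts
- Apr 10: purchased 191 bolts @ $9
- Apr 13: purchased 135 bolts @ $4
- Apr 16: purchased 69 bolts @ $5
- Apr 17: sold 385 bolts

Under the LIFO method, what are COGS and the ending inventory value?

Apr 9, 77 sold [LIFO — newest first]: 77 @ $8 = $616
Apr 17, 385 sold [LIFO — newest first]: 69 @ $5 + 135 @ $4 + 181 @ $9 = $2,514
Total COGS = $616 + $2,514 = $3,130
Ending inventory: 104 @ $10 + 63 @ $8 + 187 @ $8 + 10 @ $9 = $3,130
Check: goods available $6,260 = COGS $3,130 + ending $3,130

COGS = $3,130; ending inventory = $3,130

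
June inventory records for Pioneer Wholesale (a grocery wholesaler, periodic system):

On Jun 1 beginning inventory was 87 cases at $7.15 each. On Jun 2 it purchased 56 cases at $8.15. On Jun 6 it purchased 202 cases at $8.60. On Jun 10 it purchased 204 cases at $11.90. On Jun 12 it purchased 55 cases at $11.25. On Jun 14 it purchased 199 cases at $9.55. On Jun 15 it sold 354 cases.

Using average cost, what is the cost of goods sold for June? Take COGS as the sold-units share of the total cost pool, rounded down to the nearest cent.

COGS = $3,422.05

Jun 15, sell 354: 354/803 × $7,762.45 → $3,422.05
Ending inventory (cost pool remaining) = $4,340.40
Check: goods available $7,762.45 = COGS $3,422.05 + ending $4,340.40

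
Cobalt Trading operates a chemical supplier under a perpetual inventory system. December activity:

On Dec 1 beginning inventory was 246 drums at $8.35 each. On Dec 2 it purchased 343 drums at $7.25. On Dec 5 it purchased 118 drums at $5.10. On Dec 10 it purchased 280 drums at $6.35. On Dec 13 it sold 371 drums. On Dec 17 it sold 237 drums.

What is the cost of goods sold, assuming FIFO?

Dec 13, 371 sold [FIFO — oldest first]: 246 @ $8.35 + 125 @ $7.25 = $2,960.35
Dec 17, 237 sold [FIFO — oldest first]: 218 @ $7.25 + 19 @ $5.10 = $1,677.40
Total COGS = $2,960.35 + $1,677.40 = $4,637.75
Ending inventory: 99 @ $5.10 + 280 @ $6.35 = $2,282.90

COGS = $4,637.75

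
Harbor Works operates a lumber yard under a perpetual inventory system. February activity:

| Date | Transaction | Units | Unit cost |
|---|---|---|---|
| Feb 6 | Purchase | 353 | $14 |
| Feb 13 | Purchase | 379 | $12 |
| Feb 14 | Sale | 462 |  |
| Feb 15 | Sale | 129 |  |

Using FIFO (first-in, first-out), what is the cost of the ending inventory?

Ending inventory = $1,692

Feb 14, 462 sold [FIFO — oldest first]: 353 @ $14 + 109 @ $12 = $6,250
Feb 15, 129 sold [FIFO — oldest first]: 129 @ $12 = $1,548
Total COGS = $6,250 + $1,548 = $7,798
Ending inventory: 141 @ $12 = $1,692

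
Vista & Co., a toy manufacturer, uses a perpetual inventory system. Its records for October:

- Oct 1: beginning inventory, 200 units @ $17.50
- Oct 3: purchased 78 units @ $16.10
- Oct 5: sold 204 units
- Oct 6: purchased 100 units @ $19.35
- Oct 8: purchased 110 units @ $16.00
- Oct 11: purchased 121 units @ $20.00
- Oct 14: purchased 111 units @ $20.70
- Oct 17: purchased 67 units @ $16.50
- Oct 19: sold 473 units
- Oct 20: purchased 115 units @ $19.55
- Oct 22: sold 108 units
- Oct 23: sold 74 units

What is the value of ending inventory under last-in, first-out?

Ending inventory = $752.50

Oct 5, 204 sold [LIFO — newest first]: 78 @ $16.10 + 126 @ $17.50 = $3,460.80
Oct 19, 473 sold [LIFO — newest first]: 67 @ $16.50 + 111 @ $20.70 + 121 @ $20.00 + 110 @ $16.00 + 64 @ $19.35 = $8,821.60
Oct 22, 108 sold [LIFO — newest first]: 108 @ $19.55 = $2,111.40
Oct 23, 74 sold [LIFO — newest first]: 7 @ $19.55 + 36 @ $19.35 + 31 @ $17.50 = $1,375.95
Total COGS = $3,460.80 + $8,821.60 + $2,111.40 + $1,375.95 = $15,769.75
Ending inventory: 43 @ $17.50 = $752.50
Check: goods available $16,522.25 = COGS $15,769.75 + ending $752.50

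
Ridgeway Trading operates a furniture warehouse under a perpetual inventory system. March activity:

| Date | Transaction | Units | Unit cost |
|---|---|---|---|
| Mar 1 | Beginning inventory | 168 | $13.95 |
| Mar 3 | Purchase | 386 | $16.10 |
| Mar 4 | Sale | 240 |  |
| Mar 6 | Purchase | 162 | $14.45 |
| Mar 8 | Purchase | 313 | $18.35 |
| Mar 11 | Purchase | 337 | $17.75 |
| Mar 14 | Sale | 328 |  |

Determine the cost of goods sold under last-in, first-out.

Mar 4, 240 sold [LIFO — newest first]: 240 @ $16.10 = $3,864.00
Mar 14, 328 sold [LIFO — newest first]: 328 @ $17.75 = $5,822.00
Total COGS = $3,864.00 + $5,822.00 = $9,686.00
Ending inventory: 168 @ $13.95 + 146 @ $16.10 + 162 @ $14.45 + 313 @ $18.35 + 9 @ $17.75 = $12,938.40

COGS = $9,686.00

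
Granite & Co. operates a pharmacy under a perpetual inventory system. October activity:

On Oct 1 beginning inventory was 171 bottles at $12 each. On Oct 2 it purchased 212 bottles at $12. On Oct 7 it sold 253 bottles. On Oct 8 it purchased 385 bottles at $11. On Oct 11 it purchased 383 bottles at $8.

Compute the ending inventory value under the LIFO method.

Ending inventory = $8,859

Oct 7, 253 sold [LIFO — newest first]: 212 @ $12 + 41 @ $12 = $3,036
Ending inventory: 130 @ $12 + 385 @ $11 + 383 @ $8 = $8,859
Check: goods available $11,895 = COGS $3,036 + ending $8,859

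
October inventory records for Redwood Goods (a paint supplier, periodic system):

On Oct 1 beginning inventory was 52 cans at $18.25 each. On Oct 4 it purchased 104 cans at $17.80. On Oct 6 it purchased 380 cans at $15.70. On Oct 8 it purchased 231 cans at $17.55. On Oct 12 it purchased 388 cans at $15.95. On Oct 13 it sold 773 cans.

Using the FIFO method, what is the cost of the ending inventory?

Oct 13, 773 sold [FIFO — oldest first]: 52 @ $18.25 + 104 @ $17.80 + 380 @ $15.70 + 231 @ $17.55 + 6 @ $15.95 = $12,915.95
Ending inventory: 382 @ $15.95 = $6,092.90
Check: goods available $19,008.85 = COGS $12,915.95 + ending $6,092.90

Ending inventory = $6,092.90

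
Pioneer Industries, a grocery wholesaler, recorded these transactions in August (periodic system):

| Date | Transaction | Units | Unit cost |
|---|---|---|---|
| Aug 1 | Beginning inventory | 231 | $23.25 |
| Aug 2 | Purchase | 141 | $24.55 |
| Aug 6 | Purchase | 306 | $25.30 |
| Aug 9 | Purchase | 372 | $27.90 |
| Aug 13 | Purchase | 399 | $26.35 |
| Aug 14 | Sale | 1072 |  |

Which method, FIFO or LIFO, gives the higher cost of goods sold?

FIFO COGS: 231 @ $23.25 + 141 @ $24.55 + 306 @ $25.30 + 372 @ $27.90 + 22 @ $26.35 = $27,532.60
LIFO COGS: 399 @ $26.35 + 372 @ $27.90 + 301 @ $25.30 = $28,507.75

LIFO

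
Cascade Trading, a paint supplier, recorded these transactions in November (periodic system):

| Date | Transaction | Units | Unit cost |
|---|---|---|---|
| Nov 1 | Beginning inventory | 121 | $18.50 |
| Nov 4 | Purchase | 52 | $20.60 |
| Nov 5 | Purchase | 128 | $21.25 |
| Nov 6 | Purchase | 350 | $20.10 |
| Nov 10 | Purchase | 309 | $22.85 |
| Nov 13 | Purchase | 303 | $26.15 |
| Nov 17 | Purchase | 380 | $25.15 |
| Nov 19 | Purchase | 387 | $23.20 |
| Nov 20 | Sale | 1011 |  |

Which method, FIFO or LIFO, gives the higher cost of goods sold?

LIFO

FIFO COGS: 121 @ $18.50 + 52 @ $20.60 + 128 @ $21.25 + 350 @ $20.10 + 309 @ $22.85 + 51 @ $26.15 = $21,459.00
LIFO COGS: 387 @ $23.20 + 380 @ $25.15 + 244 @ $26.15 = $24,916.00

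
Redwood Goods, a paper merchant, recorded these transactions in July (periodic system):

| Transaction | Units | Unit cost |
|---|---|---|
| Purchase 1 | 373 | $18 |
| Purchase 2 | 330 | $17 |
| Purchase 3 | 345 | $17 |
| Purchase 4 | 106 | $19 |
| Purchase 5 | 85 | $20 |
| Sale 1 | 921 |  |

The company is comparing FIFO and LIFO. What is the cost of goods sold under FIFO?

COGS = $16,030

FIFO COGS: 373 @ $18 + 330 @ $17 + 218 @ $17 = $16,030
LIFO COGS: 85 @ $20 + 106 @ $19 + 345 @ $17 + 330 @ $17 + 55 @ $18 = $16,179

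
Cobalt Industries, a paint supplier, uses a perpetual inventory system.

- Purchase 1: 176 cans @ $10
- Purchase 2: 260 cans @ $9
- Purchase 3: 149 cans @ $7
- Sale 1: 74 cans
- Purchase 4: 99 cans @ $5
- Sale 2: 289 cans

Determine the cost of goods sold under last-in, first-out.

Sale 1 (74) [LIFO — newest first]: 74 @ $7 = $518
Sale 2 (289) [LIFO — newest first]: 99 @ $5 + 75 @ $7 + 115 @ $9 = $2,055
Total COGS = $518 + $2,055 = $2,573
Ending inventory: 176 @ $10 + 145 @ $9 = $3,065
Check: goods available $5,638 = COGS $2,573 + ending $3,065

COGS = $2,573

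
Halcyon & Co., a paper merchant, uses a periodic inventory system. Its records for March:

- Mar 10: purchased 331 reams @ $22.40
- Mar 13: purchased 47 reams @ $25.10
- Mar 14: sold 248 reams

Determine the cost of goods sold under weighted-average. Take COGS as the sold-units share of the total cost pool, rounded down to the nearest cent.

Mar 14, sell 248: 248/378 × $8,594.10 → $5,638.45
Ending inventory (cost pool remaining) = $2,955.65

COGS = $5,638.45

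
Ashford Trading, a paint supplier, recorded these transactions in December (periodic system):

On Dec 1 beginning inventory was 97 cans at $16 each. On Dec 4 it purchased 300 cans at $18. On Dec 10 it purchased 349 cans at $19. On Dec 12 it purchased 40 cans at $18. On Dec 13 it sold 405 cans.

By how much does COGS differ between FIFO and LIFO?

$535

FIFO COGS: 97 @ $16 + 300 @ $18 + 8 @ $19 = $7,104
LIFO COGS: 40 @ $18 + 349 @ $19 + 16 @ $18 = $7,639
Difference = |$7,104 − $7,639| = $535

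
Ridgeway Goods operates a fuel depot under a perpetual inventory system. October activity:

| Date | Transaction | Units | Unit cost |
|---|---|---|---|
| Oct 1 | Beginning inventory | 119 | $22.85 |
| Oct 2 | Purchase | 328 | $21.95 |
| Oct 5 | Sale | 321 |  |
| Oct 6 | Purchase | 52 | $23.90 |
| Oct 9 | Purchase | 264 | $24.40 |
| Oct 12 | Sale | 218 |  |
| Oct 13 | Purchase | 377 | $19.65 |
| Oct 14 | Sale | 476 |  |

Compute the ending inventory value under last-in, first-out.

Ending inventory = $2,850.85

Oct 5, 321 sold [LIFO — newest first]: 321 @ $21.95 = $7,045.95
Oct 12, 218 sold [LIFO — newest first]: 218 @ $24.40 = $5,319.20
Oct 14, 476 sold [LIFO — newest first]: 377 @ $19.65 + 46 @ $24.40 + 52 @ $23.90 + 1 @ $21.95 = $9,795.20
Total COGS = $7,045.95 + $5,319.20 + $9,795.20 = $22,160.35
Ending inventory: 119 @ $22.85 + 6 @ $21.95 = $2,850.85
Check: goods available $25,011.20 = COGS $22,160.35 + ending $2,850.85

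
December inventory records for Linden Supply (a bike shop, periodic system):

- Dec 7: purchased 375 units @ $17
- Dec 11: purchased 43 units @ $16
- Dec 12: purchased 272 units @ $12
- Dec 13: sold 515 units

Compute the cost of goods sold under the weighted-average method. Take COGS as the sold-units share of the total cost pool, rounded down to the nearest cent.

Dec 13, sell 515: 515/690 × $10,327.00 → $7,707.83
Ending inventory (cost pool remaining) = $2,619.17

COGS = $7,707.83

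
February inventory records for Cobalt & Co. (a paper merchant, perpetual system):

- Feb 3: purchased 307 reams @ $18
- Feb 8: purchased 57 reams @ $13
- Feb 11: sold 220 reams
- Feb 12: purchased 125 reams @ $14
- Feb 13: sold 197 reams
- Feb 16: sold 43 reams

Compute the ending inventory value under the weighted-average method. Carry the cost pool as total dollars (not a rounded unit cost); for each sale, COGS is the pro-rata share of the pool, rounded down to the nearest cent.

After Feb 3: 307 on hand, pool $5,526.00 (≈ $18.0000 each)
After Feb 8: 364 on hand, pool $6,267.00 (≈ $17.2170 each)
Feb 11, sell 220: 220/364 × $6,267.00 → $3,787.74
After Feb 12: 269 on hand, pool $4,229.26 (≈ $15.7222 each)
Feb 13, sell 197: 197/269 × $4,229.26 → $3,097.26
Feb 16, sell 43: 43/72 × $1,132.00 → $676.05
Total COGS = $3,787.74 + $3,097.26 + $676.05 = $7,561.05
Ending inventory (cost pool remaining) = $455.95

Ending inventory = $455.95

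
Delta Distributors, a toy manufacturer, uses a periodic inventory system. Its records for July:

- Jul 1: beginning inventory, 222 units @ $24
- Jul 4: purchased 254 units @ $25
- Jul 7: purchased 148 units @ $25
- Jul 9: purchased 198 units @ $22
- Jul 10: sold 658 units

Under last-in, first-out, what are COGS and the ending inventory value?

COGS = $15,798; ending inventory = $3,936

Jul 10, 658 sold [LIFO — newest first]: 198 @ $22 + 148 @ $25 + 254 @ $25 + 58 @ $24 = $15,798
Ending inventory: 164 @ $24 = $3,936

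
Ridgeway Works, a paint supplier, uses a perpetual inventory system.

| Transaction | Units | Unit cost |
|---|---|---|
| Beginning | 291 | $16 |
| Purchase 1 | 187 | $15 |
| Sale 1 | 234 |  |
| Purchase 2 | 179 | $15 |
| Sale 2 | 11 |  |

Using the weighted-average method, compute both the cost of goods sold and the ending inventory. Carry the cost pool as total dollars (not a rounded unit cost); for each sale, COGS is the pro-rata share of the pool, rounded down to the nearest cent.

COGS = $3,821.31; ending inventory = $6,324.69

After Beginning: 291 on hand, pool $4,656.00 (≈ $16.0000 each)
After Purchase 1: 478 on hand, pool $7,461.00 (≈ $15.6088 each)
Sale 1, sell 234: 234/478 × $7,461.00 → $3,652.45
After Purchase 2: 423 on hand, pool $6,493.55 (≈ $15.3512 each)
Sale 2, sell 11: 11/423 × $6,493.55 → $168.86
Total COGS = $3,652.45 + $168.86 = $3,821.31
Ending inventory (cost pool remaining) = $6,324.69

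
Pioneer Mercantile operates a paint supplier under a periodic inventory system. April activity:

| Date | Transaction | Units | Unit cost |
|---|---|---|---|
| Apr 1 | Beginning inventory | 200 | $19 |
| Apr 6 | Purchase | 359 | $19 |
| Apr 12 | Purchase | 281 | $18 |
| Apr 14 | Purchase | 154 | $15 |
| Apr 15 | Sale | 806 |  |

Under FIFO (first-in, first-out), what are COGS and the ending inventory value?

COGS = $15,067; ending inventory = $2,922

Apr 15, 806 sold [FIFO — oldest first]: 200 @ $19 + 359 @ $19 + 247 @ $18 = $15,067
Ending inventory: 34 @ $18 + 154 @ $15 = $2,922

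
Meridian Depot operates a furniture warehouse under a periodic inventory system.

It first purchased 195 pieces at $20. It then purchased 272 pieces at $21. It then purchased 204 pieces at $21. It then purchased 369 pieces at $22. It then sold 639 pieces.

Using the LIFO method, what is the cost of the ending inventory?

Sale 1 (639) [LIFO — newest first]: 369 @ $22 + 204 @ $21 + 66 @ $21 = $13,788
Ending inventory: 195 @ $20 + 206 @ $21 = $8,226

Ending inventory = $8,226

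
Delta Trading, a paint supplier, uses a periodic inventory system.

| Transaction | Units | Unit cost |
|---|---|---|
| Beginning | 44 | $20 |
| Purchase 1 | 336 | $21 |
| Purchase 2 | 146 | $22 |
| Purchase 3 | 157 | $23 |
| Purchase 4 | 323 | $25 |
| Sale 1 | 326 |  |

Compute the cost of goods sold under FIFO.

Sale 1 (326) [FIFO — oldest first]: 44 @ $20 + 282 @ $21 = $6,802
Ending inventory: 54 @ $21 + 146 @ $22 + 157 @ $23 + 323 @ $25 = $16,032
Check: goods available $22,834 = COGS $6,802 + ending $16,032

COGS = $6,802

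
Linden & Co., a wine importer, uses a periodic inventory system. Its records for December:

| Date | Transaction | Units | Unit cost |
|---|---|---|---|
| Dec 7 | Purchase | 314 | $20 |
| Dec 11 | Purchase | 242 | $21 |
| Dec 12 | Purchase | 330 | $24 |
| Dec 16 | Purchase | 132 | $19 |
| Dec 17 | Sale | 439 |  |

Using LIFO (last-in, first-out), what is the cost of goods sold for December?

COGS = $9,876

Dec 17, 439 sold [LIFO — newest first]: 132 @ $19 + 307 @ $24 = $9,876
Ending inventory: 314 @ $20 + 242 @ $21 + 23 @ $24 = $11,914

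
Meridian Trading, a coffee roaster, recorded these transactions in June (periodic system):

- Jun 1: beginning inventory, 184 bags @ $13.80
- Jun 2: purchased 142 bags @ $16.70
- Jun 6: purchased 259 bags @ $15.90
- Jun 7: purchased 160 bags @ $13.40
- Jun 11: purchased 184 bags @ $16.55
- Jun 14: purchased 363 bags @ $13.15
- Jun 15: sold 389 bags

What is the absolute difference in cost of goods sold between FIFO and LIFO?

FIFO COGS: 184 @ $13.80 + 142 @ $16.70 + 63 @ $15.90 = $5,912.30
LIFO COGS: 363 @ $13.15 + 26 @ $16.55 = $5,203.75
Difference = |$5,912.30 − $5,203.75| = $708.55

$708.55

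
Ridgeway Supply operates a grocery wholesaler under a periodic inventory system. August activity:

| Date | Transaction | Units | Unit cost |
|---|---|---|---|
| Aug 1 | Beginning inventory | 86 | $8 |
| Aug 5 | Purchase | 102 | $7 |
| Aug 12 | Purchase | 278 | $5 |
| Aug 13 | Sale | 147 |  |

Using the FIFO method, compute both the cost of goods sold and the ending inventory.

COGS = $1,115; ending inventory = $1,677

Aug 13, 147 sold [FIFO — oldest first]: 86 @ $8 + 61 @ $7 = $1,115
Ending inventory: 41 @ $7 + 278 @ $5 = $1,677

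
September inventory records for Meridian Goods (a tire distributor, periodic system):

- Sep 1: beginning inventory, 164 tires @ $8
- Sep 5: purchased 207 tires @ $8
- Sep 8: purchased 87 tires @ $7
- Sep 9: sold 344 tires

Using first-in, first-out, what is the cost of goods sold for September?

COGS = $2,752

Sep 9, 344 sold [FIFO — oldest first]: 164 @ $8 + 180 @ $8 = $2,752
Ending inventory: 27 @ $8 + 87 @ $7 = $825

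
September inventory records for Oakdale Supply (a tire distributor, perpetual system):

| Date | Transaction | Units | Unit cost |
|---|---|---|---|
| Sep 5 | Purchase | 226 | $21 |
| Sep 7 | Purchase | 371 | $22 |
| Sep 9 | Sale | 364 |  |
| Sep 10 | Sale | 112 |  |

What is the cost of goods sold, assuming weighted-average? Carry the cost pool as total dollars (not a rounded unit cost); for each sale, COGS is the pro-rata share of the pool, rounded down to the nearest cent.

COGS = $10,291.80

After Sep 5: 226 on hand, pool $4,746.00 (≈ $21.0000 each)
After Sep 7: 597 on hand, pool $12,908.00 (≈ $21.6214 each)
Sep 9, sell 364: 364/597 × $12,908.00 → $7,870.20
Sep 10, sell 112: 112/233 × $5,037.80 → $2,421.60
Total COGS = $7,870.20 + $2,421.60 = $10,291.80
Ending inventory (cost pool remaining) = $2,616.20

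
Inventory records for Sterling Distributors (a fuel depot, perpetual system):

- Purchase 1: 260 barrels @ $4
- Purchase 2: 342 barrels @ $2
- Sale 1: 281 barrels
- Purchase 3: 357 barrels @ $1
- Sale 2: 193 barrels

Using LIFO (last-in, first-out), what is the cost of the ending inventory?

Ending inventory = $1,326

Sale 1 (281) [LIFO — newest first]: 281 @ $2 = $562
Sale 2 (193) [LIFO — newest first]: 193 @ $1 = $193
Total COGS = $562 + $193 = $755
Ending inventory: 260 @ $4 + 61 @ $2 + 164 @ $1 = $1,326
Check: goods available $2,081 = COGS $755 + ending $1,326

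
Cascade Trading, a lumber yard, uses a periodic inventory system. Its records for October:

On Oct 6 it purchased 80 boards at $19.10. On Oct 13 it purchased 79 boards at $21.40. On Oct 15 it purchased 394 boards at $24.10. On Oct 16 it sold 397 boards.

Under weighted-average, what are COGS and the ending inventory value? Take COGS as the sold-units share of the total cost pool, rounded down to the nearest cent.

Oct 16, sell 397: 397/553 × $12,714.00 → $9,127.41
Ending inventory (cost pool remaining) = $3,586.59

COGS = $9,127.41; ending inventory = $3,586.59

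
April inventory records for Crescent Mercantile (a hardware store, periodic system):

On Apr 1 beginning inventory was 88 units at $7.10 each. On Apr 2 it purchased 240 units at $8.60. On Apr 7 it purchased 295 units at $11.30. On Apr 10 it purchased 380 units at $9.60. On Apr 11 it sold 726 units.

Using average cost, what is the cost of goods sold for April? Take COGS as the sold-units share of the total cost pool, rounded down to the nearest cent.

COGS = $6,999.63

Apr 11, sell 726: 726/1003 × $9,670.30 → $6,999.63
Ending inventory (cost pool remaining) = $2,670.67
Check: goods available $9,670.30 = COGS $6,999.63 + ending $2,670.67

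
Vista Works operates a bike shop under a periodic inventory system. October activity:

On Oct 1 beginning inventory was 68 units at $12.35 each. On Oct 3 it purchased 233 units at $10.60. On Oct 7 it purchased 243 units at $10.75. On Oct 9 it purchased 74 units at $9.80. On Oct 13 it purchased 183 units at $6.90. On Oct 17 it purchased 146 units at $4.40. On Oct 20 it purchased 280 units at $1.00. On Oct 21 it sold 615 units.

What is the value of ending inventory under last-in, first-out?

Oct 21, 615 sold [LIFO — newest first]: 280 @ $1.00 + 146 @ $4.40 + 183 @ $6.90 + 6 @ $9.80 = $2,243.90
Ending inventory: 68 @ $12.35 + 233 @ $10.60 + 243 @ $10.75 + 68 @ $9.80 = $6,588.25

Ending inventory = $6,588.25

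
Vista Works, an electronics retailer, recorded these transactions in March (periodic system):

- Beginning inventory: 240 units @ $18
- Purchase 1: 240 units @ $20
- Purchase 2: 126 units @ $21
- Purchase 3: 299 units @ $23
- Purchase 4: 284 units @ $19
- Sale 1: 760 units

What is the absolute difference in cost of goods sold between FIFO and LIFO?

$631

FIFO COGS: 240 @ $18 + 240 @ $20 + 126 @ $21 + 154 @ $23 = $15,308
LIFO COGS: 284 @ $19 + 299 @ $23 + 126 @ $21 + 51 @ $20 = $15,939
Difference = |$15,308 − $15,939| = $631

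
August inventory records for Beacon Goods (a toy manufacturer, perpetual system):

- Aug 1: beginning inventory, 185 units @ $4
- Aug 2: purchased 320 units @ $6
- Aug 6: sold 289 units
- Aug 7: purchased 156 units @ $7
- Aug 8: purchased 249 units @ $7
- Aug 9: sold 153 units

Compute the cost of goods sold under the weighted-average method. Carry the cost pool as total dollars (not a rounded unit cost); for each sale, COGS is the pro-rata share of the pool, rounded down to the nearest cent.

After Aug 1: 185 on hand, pool $740.00 (≈ $4.0000 each)
After Aug 2: 505 on hand, pool $2,660.00 (≈ $5.2673 each)
Aug 6, sell 289: 289/505 × $2,660.00 → $1,522.25
After Aug 7: 372 on hand, pool $2,229.75 (≈ $5.9940 each)
After Aug 8: 621 on hand, pool $3,972.75 (≈ $6.3973 each)
Aug 9, sell 153: 153/621 × $3,972.75 → $978.79
Total COGS = $1,522.25 + $978.79 = $2,501.04
Ending inventory (cost pool remaining) = $2,993.96
Check: goods available $5,495.00 = COGS $2,501.04 + ending $2,993.96

COGS = $2,501.04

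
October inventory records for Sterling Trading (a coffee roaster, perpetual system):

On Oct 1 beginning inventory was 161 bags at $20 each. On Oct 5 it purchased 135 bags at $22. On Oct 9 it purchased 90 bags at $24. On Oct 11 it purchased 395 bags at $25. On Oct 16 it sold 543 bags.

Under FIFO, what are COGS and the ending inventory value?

Oct 16, 543 sold [FIFO — oldest first]: 161 @ $20 + 135 @ $22 + 90 @ $24 + 157 @ $25 = $12,275
Ending inventory: 238 @ $25 = $5,950
Check: goods available $18,225 = COGS $12,275 + ending $5,950

COGS = $12,275; ending inventory = $5,950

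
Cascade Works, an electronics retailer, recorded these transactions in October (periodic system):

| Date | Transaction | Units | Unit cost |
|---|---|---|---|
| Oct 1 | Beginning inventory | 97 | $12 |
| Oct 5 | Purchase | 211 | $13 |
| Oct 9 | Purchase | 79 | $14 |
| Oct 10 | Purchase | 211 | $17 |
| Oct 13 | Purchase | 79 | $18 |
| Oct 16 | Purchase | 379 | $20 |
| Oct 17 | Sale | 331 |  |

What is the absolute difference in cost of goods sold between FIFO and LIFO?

FIFO COGS: 97 @ $12 + 211 @ $13 + 23 @ $14 = $4,229
LIFO COGS: 331 @ $20 = $6,620
Difference = |$4,229 − $6,620| = $2,391

$2,391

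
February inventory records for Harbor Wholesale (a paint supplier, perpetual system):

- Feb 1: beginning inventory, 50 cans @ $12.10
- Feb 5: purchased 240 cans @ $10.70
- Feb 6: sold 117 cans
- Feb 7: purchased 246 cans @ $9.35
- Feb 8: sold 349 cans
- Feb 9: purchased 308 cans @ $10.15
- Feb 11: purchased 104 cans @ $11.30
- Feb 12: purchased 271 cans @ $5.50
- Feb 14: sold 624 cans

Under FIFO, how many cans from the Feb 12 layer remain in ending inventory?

129

Feb 6, 117 sold [FIFO — oldest first]: 50 @ $12.10 + 67 @ $10.70 = $1,321.90
Feb 8, 349 sold [FIFO — oldest first]: 173 @ $10.70 + 176 @ $9.35 = $3,496.70
Feb 14, 624 sold [FIFO — oldest first]: 70 @ $9.35 + 308 @ $10.15 + 104 @ $11.30 + 142 @ $5.50 = $5,736.90
Total COGS = $1,321.90 + $3,496.70 + $5,736.90 = $10,555.50
Ending inventory: 129 @ $5.50 = $709.50
Check: goods available $11,265.00 = COGS $10,555.50 + ending $709.50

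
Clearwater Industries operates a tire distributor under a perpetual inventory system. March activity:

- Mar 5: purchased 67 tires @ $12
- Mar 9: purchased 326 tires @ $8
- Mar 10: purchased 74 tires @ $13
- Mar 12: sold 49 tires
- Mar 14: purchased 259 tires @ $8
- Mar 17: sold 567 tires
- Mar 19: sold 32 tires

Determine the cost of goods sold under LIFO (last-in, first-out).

Mar 12, 49 sold [LIFO — newest first]: 49 @ $13 = $637
Mar 17, 567 sold [LIFO — newest first]: 259 @ $8 + 25 @ $13 + 283 @ $8 = $4,661
Mar 19, 32 sold [LIFO — newest first]: 32 @ $8 = $256
Total COGS = $637 + $4,661 + $256 = $5,554
Ending inventory: 67 @ $12 + 11 @ $8 = $892
Check: goods available $6,446 = COGS $5,554 + ending $892

COGS = $5,554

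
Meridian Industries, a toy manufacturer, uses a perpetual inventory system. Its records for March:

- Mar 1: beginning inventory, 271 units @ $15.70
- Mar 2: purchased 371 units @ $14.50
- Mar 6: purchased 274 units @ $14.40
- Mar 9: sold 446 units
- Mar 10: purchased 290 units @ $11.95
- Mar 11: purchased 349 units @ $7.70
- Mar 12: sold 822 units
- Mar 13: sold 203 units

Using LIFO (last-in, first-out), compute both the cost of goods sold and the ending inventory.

COGS = $18,413.80; ending inventory = $1,318.80

Mar 9, 446 sold [LIFO — newest first]: 274 @ $14.40 + 172 @ $14.50 = $6,439.60
Mar 12, 822 sold [LIFO — newest first]: 349 @ $7.70 + 290 @ $11.95 + 183 @ $14.50 = $8,806.30
Mar 13, 203 sold [LIFO — newest first]: 16 @ $14.50 + 187 @ $15.70 = $3,167.90
Total COGS = $6,439.60 + $8,806.30 + $3,167.90 = $18,413.80
Ending inventory: 84 @ $15.70 = $1,318.80
Check: goods available $19,732.60 = COGS $18,413.80 + ending $1,318.80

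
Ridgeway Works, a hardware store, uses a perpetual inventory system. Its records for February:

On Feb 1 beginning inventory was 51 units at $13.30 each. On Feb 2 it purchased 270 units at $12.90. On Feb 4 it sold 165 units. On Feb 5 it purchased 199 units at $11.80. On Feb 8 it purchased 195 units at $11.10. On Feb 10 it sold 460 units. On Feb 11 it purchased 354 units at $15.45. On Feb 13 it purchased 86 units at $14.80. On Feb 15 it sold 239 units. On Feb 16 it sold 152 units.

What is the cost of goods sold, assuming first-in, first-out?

Feb 4, 165 sold [FIFO — oldest first]: 51 @ $13.30 + 114 @ $12.90 = $2,148.90
Feb 10, 460 sold [FIFO — oldest first]: 156 @ $12.90 + 199 @ $11.80 + 105 @ $11.10 = $5,526.10
Feb 15, 239 sold [FIFO — oldest first]: 90 @ $11.10 + 149 @ $15.45 = $3,301.05
Feb 16, 152 sold [FIFO — oldest first]: 152 @ $15.45 = $2,348.40
Total COGS = $2,148.90 + $5,526.10 + $3,301.05 + $2,348.40 = $13,324.45
Ending inventory: 53 @ $15.45 + 86 @ $14.80 = $2,091.65
Check: goods available $15,416.10 = COGS $13,324.45 + ending $2,091.65

COGS = $13,324.45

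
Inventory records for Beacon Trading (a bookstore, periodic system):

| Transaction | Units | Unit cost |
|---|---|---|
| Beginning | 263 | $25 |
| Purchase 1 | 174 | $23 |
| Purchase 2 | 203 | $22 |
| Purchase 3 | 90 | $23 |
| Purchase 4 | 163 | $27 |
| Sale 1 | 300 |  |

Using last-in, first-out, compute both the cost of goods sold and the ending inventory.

COGS = $7,505; ending inventory = $14,009

Sale 1 (300) [LIFO — newest first]: 163 @ $27 + 90 @ $23 + 47 @ $22 = $7,505
Ending inventory: 263 @ $25 + 174 @ $23 + 156 @ $22 = $14,009
Check: goods available $21,514 = COGS $7,505 + ending $14,009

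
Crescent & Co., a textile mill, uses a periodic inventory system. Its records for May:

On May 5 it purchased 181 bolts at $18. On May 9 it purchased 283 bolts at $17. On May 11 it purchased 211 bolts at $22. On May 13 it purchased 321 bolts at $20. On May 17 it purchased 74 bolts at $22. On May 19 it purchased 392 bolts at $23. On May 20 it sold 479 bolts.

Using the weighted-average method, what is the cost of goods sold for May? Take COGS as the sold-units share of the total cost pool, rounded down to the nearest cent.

May 20, sell 479: 479/1462 × $29,775.00 → $9,755.28
Ending inventory (cost pool remaining) = $20,019.72
Check: goods available $29,775.00 = COGS $9,755.28 + ending $20,019.72

COGS = $9,755.28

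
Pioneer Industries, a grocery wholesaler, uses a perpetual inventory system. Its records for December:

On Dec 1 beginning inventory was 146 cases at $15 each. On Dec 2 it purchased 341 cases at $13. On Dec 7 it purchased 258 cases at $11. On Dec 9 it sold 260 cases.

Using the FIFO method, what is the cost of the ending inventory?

Ending inventory = $5,789

Dec 9, 260 sold [FIFO — oldest first]: 146 @ $15 + 114 @ $13 = $3,672
Ending inventory: 227 @ $13 + 258 @ $11 = $5,789
Check: goods available $9,461 = COGS $3,672 + ending $5,789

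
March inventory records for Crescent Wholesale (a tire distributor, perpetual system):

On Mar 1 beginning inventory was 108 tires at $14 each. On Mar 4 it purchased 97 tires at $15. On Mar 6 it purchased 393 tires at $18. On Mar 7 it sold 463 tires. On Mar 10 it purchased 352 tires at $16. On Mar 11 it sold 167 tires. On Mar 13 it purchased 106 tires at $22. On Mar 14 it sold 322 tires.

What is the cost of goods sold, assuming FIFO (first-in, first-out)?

COGS = $15,717

Mar 7, 463 sold [FIFO — oldest first]: 108 @ $14 + 97 @ $15 + 258 @ $18 = $7,611
Mar 11, 167 sold [FIFO — oldest first]: 135 @ $18 + 32 @ $16 = $2,942
Mar 14, 322 sold [FIFO — oldest first]: 320 @ $16 + 2 @ $22 = $5,164
Total COGS = $7,611 + $2,942 + $5,164 = $15,717
Ending inventory: 104 @ $22 = $2,288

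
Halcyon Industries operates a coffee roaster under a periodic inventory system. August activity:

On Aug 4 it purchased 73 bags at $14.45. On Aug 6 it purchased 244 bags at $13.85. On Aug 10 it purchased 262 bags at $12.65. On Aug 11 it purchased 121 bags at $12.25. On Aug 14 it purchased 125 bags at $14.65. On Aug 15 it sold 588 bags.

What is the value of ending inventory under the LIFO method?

Ending inventory = $3,326.25

Aug 15, 588 sold [LIFO — newest first]: 125 @ $14.65 + 121 @ $12.25 + 262 @ $12.65 + 80 @ $13.85 = $7,735.80
Ending inventory: 73 @ $14.45 + 164 @ $13.85 = $3,326.25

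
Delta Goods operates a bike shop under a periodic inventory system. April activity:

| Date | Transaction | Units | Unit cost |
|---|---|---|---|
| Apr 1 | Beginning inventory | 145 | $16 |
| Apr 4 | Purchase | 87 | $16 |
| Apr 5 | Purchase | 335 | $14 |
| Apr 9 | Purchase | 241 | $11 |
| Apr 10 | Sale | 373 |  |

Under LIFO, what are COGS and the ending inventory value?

COGS = $4,499; ending inventory = $6,554

Apr 10, 373 sold [LIFO — newest first]: 241 @ $11 + 132 @ $14 = $4,499
Ending inventory: 145 @ $16 + 87 @ $16 + 203 @ $14 = $6,554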